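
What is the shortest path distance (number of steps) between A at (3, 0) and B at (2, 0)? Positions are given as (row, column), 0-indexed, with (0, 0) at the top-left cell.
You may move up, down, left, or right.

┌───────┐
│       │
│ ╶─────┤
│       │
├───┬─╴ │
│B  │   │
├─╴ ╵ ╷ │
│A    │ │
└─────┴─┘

Finding path from (3, 0) to (2, 0):
Path: (3,0) → (3,1) → (2,1) → (2,0)
Distance: 3 steps

Solution:

┌───────┐
│       │
│ ╶─────┤
│       │
├───┬─╴ │
│B ↰│   │
├─╴ ╵ ╷ │
│A ↑  │ │
└─────┴─┘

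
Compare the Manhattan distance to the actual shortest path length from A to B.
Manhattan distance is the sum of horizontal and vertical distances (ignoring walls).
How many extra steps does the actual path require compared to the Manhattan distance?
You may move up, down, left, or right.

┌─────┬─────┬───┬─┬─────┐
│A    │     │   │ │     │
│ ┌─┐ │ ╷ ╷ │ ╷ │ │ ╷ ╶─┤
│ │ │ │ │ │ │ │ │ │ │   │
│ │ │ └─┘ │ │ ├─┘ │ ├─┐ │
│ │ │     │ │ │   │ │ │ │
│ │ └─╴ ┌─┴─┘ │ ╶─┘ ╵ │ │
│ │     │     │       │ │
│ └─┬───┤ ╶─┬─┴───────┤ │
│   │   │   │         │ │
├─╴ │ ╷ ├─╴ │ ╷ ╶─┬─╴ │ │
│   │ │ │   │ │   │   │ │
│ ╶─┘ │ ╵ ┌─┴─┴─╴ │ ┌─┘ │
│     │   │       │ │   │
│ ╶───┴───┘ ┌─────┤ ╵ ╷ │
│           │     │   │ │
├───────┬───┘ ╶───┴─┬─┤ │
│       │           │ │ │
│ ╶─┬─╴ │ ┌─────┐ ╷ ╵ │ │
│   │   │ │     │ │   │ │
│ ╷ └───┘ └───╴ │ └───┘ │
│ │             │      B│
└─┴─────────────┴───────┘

Manhattan distance: |10 - 0| + |11 - 0| = 21
Actual path length: 35
Extra steps: 35 - 21 = 14

Solution:

┌─────┬─────┬───┬─┬─────┐
│A    │     │   │ │     │
│ ┌─┐ │ ╷ ╷ │ ╷ │ │ ╷ ╶─┤
│↓│ │ │ │ │ │ │ │ │ │   │
│ │ │ └─┘ │ │ ├─┘ │ ├─┐ │
│↓│ │     │ │ │   │ │ │ │
│ │ └─╴ ┌─┴─┘ │ ╶─┘ ╵ │ │
│↓│     │     │       │ │
│ └─┬───┤ ╶─┬─┴───────┤ │
│↳ ↓│   │   │  ↱ → → ↓│ │
├─╴ │ ╷ ├─╴ │ ╷ ╶─┬─╴ │ │
│↓ ↲│ │ │   │ │↑ ↰│↓ ↲│ │
│ ╶─┘ │ ╵ ┌─┴─┴─╴ │ ┌─┘ │
│↓    │   │↱ → → ↑│↓│↱ ↓│
│ ╶───┴───┘ ┌─────┤ ╵ ╷ │
│↳ → → → → ↑│     │↳ ↑│↓│
├───────┬───┘ ╶───┴─┬─┤ │
│       │           │ │↓│
│ ╶─┬─╴ │ ┌─────┐ ╷ ╵ │ │
│   │   │ │     │ │   │↓│
│ ╷ └───┘ └───╴ │ └───┘ │
│ │             │      B│
└─┴─────────────┴───────┘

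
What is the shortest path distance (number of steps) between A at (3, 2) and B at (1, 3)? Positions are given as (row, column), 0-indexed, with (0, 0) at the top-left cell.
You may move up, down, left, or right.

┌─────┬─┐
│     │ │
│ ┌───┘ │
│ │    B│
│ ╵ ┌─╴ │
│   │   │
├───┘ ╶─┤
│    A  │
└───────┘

Finding path from (3, 2) to (1, 3):
Path: (3,2) → (2,2) → (2,3) → (1,3)
Distance: 3 steps

Solution:

┌─────┬─┐
│     │ │
│ ┌───┘ │
│ │    B│
│ ╵ ┌─╴ │
│   │↱ ↑│
├───┘ ╶─┤
│    A  │
└───────┘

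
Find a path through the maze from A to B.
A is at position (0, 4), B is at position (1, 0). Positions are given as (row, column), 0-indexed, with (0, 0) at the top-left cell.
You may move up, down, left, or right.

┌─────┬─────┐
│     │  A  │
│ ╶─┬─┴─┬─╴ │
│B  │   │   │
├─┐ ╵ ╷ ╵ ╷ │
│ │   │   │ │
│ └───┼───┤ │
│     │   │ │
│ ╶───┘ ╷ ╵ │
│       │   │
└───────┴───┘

Finding the shortest path from (0, 4) to (1, 0):
Path length: 11 steps
Directions: right → down → left → down → left → up → left → down → left → up → left

Solution:

┌─────┬─────┐
│     │  A ↓│
│ ╶─┬─┴─┬─╴ │
│B ↰│↓ ↰│↓ ↲│
├─┐ ╵ ╷ ╵ ╷ │
│ │↑ ↲│↑ ↲│ │
│ └───┼───┤ │
│     │   │ │
│ ╶───┘ ╷ ╵ │
│       │   │
└───────┴───┘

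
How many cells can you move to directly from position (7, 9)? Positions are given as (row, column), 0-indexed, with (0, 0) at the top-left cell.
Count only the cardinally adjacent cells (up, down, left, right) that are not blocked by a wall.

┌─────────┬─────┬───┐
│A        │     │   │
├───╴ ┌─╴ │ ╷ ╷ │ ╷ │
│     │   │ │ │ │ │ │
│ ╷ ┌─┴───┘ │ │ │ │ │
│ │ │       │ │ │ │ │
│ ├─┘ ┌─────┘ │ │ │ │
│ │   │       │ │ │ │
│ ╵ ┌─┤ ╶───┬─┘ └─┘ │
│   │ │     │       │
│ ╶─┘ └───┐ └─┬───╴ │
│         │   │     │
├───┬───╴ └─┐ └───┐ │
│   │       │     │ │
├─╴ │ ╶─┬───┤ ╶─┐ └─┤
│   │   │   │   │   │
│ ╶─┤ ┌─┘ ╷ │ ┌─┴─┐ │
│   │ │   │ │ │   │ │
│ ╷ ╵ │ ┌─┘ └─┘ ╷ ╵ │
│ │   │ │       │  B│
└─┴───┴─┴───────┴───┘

Checking passable neighbors of (7, 9):
Neighbors: (8, 9), (7, 8)
Count: 2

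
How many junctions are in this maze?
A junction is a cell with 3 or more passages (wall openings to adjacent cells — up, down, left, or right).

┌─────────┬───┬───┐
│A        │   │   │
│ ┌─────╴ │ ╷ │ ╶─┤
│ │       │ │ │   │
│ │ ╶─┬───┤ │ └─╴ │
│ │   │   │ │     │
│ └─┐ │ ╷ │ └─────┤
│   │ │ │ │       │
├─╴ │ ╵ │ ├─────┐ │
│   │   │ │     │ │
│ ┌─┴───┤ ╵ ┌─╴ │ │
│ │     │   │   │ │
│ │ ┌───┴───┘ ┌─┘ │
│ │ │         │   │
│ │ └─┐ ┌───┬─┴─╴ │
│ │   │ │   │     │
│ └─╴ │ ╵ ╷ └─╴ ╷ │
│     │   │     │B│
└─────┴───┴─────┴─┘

Checking each cell for number of passages:

Junctions found (3+ passages):
  (6, 3): 3 passages
  (6, 8): 3 passages
  (7, 7): 3 passages
  (7, 8): 3 passages
Total junctions: 4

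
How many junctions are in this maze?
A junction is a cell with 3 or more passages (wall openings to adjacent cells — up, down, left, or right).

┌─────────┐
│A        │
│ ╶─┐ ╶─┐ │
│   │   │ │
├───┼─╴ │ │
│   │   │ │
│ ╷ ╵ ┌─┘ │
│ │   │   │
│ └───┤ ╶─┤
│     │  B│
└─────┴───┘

Checking each cell for number of passages:

Junctions found (3+ passages):
  (0, 2): 3 passages
Total junctions: 1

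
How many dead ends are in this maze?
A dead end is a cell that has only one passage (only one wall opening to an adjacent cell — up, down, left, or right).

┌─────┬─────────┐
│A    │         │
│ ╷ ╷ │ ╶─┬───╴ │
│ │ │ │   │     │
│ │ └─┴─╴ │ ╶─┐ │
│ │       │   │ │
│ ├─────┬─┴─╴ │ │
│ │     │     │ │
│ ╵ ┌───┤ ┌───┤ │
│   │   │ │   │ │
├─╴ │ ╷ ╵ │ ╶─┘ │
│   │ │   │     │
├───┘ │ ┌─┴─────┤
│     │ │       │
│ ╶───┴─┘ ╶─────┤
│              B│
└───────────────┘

Checking each cell for number of passages:

Dead ends found at positions:
  (1, 2)
  (3, 3)
  (4, 6)
  (5, 0)
  (6, 3)
  (6, 7)
  (7, 7)
Total dead ends: 7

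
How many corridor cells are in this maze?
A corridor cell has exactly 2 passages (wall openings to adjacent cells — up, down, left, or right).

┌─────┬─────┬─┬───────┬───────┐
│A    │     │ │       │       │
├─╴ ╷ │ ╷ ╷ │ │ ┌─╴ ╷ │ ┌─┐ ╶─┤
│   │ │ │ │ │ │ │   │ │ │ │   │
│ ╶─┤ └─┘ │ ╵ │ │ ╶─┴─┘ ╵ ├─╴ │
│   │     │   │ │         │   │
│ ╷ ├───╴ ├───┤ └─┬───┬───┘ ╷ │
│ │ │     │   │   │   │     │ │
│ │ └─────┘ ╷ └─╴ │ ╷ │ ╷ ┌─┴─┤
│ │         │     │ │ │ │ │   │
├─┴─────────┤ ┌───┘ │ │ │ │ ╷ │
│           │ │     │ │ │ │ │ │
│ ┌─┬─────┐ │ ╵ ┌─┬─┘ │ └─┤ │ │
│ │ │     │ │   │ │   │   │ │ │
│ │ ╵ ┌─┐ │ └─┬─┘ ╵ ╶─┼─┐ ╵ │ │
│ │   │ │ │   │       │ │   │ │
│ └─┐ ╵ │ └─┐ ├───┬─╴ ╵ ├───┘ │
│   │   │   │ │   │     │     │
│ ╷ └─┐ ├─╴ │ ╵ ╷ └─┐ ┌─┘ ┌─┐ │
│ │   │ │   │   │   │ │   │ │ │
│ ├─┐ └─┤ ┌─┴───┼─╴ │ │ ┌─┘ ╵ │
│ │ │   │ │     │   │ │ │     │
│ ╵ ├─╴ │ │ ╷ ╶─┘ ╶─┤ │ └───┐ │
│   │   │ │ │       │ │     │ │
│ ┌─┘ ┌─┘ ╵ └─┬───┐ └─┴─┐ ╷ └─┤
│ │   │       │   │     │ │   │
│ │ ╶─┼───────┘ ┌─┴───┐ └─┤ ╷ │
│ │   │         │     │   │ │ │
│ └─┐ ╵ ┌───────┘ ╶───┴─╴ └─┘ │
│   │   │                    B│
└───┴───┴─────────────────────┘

Counting cells with exactly 2 passages:
Total corridor cells: 166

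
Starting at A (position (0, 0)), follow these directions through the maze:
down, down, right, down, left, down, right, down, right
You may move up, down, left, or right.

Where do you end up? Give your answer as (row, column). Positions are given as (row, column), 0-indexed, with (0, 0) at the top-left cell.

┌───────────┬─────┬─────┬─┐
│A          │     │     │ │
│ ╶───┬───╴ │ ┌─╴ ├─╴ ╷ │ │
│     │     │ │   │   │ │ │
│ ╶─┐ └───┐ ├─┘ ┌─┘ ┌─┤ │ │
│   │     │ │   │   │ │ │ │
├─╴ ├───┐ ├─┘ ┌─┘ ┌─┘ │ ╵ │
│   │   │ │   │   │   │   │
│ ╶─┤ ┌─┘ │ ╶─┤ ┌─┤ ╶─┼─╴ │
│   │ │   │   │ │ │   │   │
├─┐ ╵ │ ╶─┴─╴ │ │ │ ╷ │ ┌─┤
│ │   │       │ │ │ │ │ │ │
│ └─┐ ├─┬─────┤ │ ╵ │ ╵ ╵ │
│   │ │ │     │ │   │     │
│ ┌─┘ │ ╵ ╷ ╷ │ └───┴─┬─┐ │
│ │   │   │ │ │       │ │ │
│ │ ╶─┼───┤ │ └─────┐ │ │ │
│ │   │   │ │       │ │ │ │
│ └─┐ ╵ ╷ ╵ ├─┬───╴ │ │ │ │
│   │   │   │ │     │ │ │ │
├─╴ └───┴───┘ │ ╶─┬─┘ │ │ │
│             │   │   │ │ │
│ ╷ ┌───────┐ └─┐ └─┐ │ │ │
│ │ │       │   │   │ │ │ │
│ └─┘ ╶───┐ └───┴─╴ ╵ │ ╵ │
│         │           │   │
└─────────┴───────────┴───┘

Following directions step by step:
Start: (0, 0)
  down: (0, 0) → (1, 0)
  down: (1, 0) → (2, 0)
  right: (2, 0) → (2, 1)
  down: (2, 1) → (3, 1)
  left: (3, 1) → (3, 0)
  down: (3, 0) → (4, 0)
  right: (4, 0) → (4, 1)
  down: (4, 1) → (5, 1)
  right: (5, 1) → (5, 2)
Final position: (5, 2)

Path taken:

┌───────────┬─────┬─────┬─┐
│A          │     │     │ │
│ ╶───┬───╴ │ ┌─╴ ├─╴ ╷ │ │
│↓    │     │ │   │   │ │ │
│ ╶─┐ └───┐ ├─┘ ┌─┘ ┌─┤ │ │
│↳ ↓│     │ │   │   │ │ │ │
├─╴ ├───┐ ├─┘ ┌─┘ ┌─┘ │ ╵ │
│↓ ↲│   │ │   │   │   │   │
│ ╶─┤ ┌─┘ │ ╶─┤ ┌─┤ ╶─┼─╴ │
│↳ ↓│ │   │   │ │ │   │   │
├─┐ ╵ │ ╶─┴─╴ │ │ │ ╷ │ ┌─┤
│ │↳ B│       │ │ │ │ │ │ │
│ └─┐ ├─┬─────┤ │ ╵ │ ╵ ╵ │
│   │ │ │     │ │   │     │
│ ┌─┘ │ ╵ ╷ ╷ │ └───┴─┬─┐ │
│ │   │   │ │ │       │ │ │
│ │ ╶─┼───┤ │ └─────┐ │ │ │
│ │   │   │ │       │ │ │ │
│ └─┐ ╵ ╷ ╵ ├─┬───╴ │ │ │ │
│   │   │   │ │     │ │ │ │
├─╴ └───┴───┘ │ ╶─┬─┘ │ │ │
│             │   │   │ │ │
│ ╷ ┌───────┐ └─┐ └─┐ │ │ │
│ │ │       │   │   │ │ │ │
│ └─┘ ╶───┐ └───┴─╴ ╵ │ ╵ │
│         │           │   │
└─────────┴───────────┴───┘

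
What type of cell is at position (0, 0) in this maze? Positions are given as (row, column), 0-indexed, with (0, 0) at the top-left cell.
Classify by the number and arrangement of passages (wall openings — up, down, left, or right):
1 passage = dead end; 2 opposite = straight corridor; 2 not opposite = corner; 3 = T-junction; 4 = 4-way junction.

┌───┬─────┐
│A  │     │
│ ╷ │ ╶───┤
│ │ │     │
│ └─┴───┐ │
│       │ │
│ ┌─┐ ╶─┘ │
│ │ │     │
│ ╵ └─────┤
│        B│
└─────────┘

Checking cell at (0, 0):
Number of passages: 2
Cell type: corner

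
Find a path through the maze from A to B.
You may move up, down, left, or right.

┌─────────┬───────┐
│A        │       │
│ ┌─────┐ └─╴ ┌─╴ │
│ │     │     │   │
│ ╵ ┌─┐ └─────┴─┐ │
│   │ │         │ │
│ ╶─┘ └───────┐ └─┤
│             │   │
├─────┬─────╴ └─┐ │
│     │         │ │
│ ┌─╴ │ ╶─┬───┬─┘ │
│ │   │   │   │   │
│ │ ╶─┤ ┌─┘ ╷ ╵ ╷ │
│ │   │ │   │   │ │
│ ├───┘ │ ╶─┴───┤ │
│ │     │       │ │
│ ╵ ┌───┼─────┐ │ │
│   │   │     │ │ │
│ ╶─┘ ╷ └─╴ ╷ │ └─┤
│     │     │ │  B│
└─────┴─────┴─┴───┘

Finding the shortest path through the maze:
Path length: 29 steps
Directions: down → down → right → up → right → right → down → right → right → right → right → down → right → down → down → left → down → left → up → left → down → left → down → right → right → right → down → down → right

Solution:

┌─────────┬───────┐
│A        │       │
│ ┌─────┐ └─╴ ┌─╴ │
│↓│↱ → ↓│     │   │
│ ╵ ┌─┐ └─────┴─┐ │
│↳ ↑│ │↳ → → → ↓│ │
│ ╶─┘ └───────┐ └─┤
│             │↳ ↓│
├─────┬─────╴ └─┐ │
│     │         │↓│
│ ┌─╴ │ ╶─┬───┬─┘ │
│ │   │   │↓ ↰│↓ ↲│
│ │ ╶─┤ ┌─┘ ╷ ╵ ╷ │
│ │   │ │↓ ↲│↑ ↲│ │
│ ├───┘ │ ╶─┴───┤ │
│ │     │↳ → → ↓│ │
│ ╵ ┌───┼─────┐ │ │
│   │   │     │↓│ │
│ ╶─┘ ╷ └─╴ ╷ │ └─┤
│     │     │ │↳ B│
└─────┴─────┴─┴───┘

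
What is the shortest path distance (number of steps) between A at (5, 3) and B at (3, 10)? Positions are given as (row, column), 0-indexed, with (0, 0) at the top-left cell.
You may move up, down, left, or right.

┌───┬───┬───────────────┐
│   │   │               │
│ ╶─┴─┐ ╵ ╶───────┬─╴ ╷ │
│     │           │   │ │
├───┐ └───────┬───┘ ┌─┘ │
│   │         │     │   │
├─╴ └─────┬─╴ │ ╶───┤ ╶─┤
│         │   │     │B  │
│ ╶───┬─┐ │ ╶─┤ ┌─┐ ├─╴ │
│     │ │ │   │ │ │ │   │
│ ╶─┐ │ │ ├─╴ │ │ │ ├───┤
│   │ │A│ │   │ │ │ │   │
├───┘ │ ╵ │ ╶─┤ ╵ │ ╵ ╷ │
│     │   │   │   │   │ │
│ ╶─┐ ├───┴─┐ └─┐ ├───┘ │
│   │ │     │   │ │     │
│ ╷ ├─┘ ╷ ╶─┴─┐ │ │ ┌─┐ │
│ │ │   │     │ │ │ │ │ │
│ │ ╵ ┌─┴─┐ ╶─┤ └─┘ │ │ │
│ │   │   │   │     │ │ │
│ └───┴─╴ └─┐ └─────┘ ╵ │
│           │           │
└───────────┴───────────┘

Finding path from (5, 3) to (3, 10):
Path: (5,3) → (6,3) → (6,4) → (5,4) → (4,4) → (3,4) → (3,3) → (3,2) → (3,1) → (3,0) → (4,0) → (4,1) → (4,2) → (5,2) → (6,2) → (6,1) → (6,0) → (7,0) → (7,1) → (8,1) → (9,1) → (9,2) → (8,2) → (8,3) → (7,3) → (7,4) → (8,4) → (8,5) → (9,5) → (9,6) → (10,6) → (10,7) → (10,8) → (10,9) → (10,10) → (10,11) → (9,11) → (8,11) → (7,11) → (6,11) → (5,11) → (5,10) → (6,10) → (6,9) → (5,9) → (4,9) → (3,9) → (3,8) → (3,7) → (2,7) → (2,8) → (2,9) → (1,9) → (1,10) → (0,10) → (0,11) → (1,11) → (2,11) → (2,10) → (3,10)
Distance: 59 steps

Solution:

┌───┬───┬───────────────┐
│   │   │            ↱ ↓│
│ ╶─┴─┐ ╵ ╶───────┬─╴ ╷ │
│     │           │↱ ↑│↓│
├───┐ └───────┬───┘ ┌─┘ │
│   │         │↱ → ↑│↓ ↲│
├─╴ └─────┬─╴ │ ╶───┤ ╶─┤
│↓ ← ← ← ↰│   │↑ ← ↰│B  │
│ ╶───┬─┐ │ ╶─┤ ┌─┐ ├─╴ │
│↳ → ↓│ │↑│   │ │ │↑│   │
│ ╶─┐ │ │ ├─╴ │ │ │ ├───┤
│   │↓│A│↑│   │ │ │↑│↓ ↰│
├───┘ │ ╵ │ ╶─┤ ╵ │ ╵ ╷ │
│↓ ← ↲│↳ ↑│   │   │↑ ↲│↑│
│ ╶─┐ ├───┴─┐ └─┐ ├───┘ │
│↳ ↓│ │↱ ↓  │   │ │    ↑│
│ ╷ ├─┘ ╷ ╶─┴─┐ │ │ ┌─┐ │
│ │↓│↱ ↑│↳ ↓  │ │ │ │ │↑│
│ │ ╵ ┌─┴─┐ ╶─┤ └─┘ │ │ │
│ │↳ ↑│   │↳ ↓│     │ │↑│
│ └───┴─╴ └─┐ └─────┘ ╵ │
│           │↳ → → → → ↑│
└───────────┴───────────┘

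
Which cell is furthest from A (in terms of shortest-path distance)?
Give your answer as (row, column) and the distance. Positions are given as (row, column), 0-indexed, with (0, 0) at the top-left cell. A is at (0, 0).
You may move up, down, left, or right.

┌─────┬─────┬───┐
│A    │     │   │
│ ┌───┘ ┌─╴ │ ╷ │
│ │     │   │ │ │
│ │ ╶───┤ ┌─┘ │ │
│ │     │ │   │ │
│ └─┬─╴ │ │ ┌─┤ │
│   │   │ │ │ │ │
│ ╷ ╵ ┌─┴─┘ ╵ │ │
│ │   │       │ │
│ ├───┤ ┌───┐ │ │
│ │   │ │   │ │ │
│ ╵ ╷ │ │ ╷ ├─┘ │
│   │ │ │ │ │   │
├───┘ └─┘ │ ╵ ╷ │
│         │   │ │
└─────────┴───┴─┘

Computing BFS distances from A to all cells:
Furthest cell: (6, 3)
Distance: 37 steps

Path from A to the furthest cell:

┌─────┬─────┬───┐
│A    │     │↓ ↰│
│ ┌───┘ ┌─╴ │ ╷ │
│↓│     │   │↓│↑│
│ │ ╶───┤ ┌─┘ │ │
│↓│     │ │↓ ↲│↑│
│ └─┬─╴ │ │ ┌─┤ │
│↓  │   │ │↓│ │↑│
│ ╷ ╵ ┌─┴─┘ ╵ │ │
│↓│   │↓ ← ↲  │↑│
│ ├───┤ ┌───┐ │ │
│↓│↱ ↓│↓│↱ ↓│ │↑│
│ ╵ ╷ │ │ ╷ ├─┘ │
│↳ ↑│↓│B│↑│↓│↱ ↑│
├───┘ └─┘ │ ╵ ╷ │
│    ↳ → ↑│↳ ↑│ │
└─────────┴───┴─┘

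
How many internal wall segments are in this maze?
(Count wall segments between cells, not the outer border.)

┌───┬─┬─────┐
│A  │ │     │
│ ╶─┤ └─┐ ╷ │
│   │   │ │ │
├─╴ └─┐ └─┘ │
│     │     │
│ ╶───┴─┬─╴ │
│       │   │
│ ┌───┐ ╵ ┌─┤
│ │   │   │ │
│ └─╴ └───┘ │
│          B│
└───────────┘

Counting internal wall segments:
Total internal walls: 25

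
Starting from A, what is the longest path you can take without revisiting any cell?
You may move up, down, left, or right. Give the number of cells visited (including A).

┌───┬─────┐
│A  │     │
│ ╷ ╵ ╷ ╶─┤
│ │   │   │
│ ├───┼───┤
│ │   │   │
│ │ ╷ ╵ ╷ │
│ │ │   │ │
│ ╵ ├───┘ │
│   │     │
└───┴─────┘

Finding longest simple path using DFS:
Start: (0, 0)
Longest path visits 17 cells
Path: A → down → down → down → down → right → up → up → right → down → right → up → right → down → down → left → left

Solution:

┌───┬─────┐
│A  │     │
│ ╷ ╵ ╷ ╶─┤
│↓│   │   │
│ ├───┼───┤
│↓│↱ ↓│↱ ↓│
│ │ ╷ ╵ ╷ │
│↓│↑│↳ ↑│↓│
│ ╵ ├───┘ │
│↳ ↑│B ← ↲│
└───┴─────┘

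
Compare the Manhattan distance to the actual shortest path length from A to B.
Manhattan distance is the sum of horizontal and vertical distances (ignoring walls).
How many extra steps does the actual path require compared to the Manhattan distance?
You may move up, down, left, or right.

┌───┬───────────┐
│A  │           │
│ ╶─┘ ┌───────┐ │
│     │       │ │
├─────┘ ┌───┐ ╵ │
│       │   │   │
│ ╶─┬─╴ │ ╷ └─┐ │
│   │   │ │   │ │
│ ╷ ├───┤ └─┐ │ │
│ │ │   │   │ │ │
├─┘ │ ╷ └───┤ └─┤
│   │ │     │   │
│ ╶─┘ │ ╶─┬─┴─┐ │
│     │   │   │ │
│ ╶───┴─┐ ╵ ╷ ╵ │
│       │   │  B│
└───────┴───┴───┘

Manhattan distance: |7 - 0| + |7 - 0| = 14
Actual path length: 40
Extra steps: 40 - 14 = 26

Solution:

┌───┬───────────┐
│A  │↱ → → → → ↓│
│ ╶─┘ ┌───────┐ │
│↳ → ↑│↓ ← ← ↰│↓│
├─────┘ ┌───┐ ╵ │
│↓ ← ← ↲│   │↑ ↲│
│ ╶─┬─╴ │ ╷ └─┐ │
│↳ ↓│   │ │   │ │
│ ╷ ├───┤ └─┐ │ │
│ │↓│↱ ↓│   │ │ │
├─┘ │ ╷ └───┤ └─┤
│↓ ↲│↑│↓    │   │
│ ╶─┘ │ ╶─┬─┴─┐ │
│↳ → ↑│↳ ↓│↱ ↓│ │
│ ╶───┴─┐ ╵ ╷ ╵ │
│       │↳ ↑│↳ B│
└───────┴───┴───┘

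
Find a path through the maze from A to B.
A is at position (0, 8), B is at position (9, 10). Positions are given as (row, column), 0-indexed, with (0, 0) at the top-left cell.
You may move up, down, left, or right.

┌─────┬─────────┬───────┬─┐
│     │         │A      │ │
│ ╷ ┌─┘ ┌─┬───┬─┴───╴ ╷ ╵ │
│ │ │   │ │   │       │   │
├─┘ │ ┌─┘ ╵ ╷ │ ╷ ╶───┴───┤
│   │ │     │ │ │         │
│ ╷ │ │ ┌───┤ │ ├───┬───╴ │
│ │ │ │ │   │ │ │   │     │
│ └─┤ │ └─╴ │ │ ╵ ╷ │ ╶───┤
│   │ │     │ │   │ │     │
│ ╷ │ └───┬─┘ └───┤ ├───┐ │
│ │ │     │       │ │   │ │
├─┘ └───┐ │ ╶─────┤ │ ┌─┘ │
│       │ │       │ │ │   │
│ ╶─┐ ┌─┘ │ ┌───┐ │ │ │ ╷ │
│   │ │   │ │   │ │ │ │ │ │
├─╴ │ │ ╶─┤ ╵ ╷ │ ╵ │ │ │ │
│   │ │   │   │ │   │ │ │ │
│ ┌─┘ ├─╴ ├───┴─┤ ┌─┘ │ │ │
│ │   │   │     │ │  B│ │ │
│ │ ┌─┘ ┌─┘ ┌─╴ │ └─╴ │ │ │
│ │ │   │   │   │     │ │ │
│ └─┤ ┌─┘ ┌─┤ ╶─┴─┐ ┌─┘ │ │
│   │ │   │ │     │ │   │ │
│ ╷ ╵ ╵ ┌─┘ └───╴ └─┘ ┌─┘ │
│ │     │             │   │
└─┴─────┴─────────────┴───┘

Finding the shortest path from (0, 8) to (9, 10):
Path length: 23 steps
Directions: right → right → down → left → left → left → down → down → down → right → up → right → down → down → down → down → down → left → down → down → right → right → up

Solution:

┌─────┬─────────┬───────┬─┐
│     │         │A → ↓  │ │
│ ╷ ┌─┘ ┌─┬───┬─┴───╴ ╷ ╵ │
│ │ │   │ │   │↓ ← ← ↲│   │
├─┘ │ ┌─┘ ╵ ╷ │ ╷ ╶───┴───┤
│   │ │     │ │↓│         │
│ ╷ │ │ ┌───┤ │ ├───┬───╴ │
│ │ │ │ │   │ │↓│↱ ↓│     │
│ └─┤ │ └─╴ │ │ ╵ ╷ │ ╶───┤
│   │ │     │ │↳ ↑│↓│     │
│ ╷ │ └───┬─┘ └───┤ ├───┐ │
│ │ │     │       │↓│   │ │
├─┘ └───┐ │ ╶─────┤ │ ┌─┘ │
│       │ │       │↓│ │   │
│ ╶─┐ ┌─┘ │ ┌───┐ │ │ │ ╷ │
│   │ │   │ │   │ │↓│ │ │ │
├─╴ │ │ ╶─┤ ╵ ╷ │ ╵ │ │ │ │
│   │ │   │   │ │↓ ↲│ │ │ │
│ ┌─┘ ├─╴ ├───┴─┤ ┌─┘ │ │ │
│ │   │   │     │↓│  B│ │ │
│ │ ┌─┘ ┌─┘ ┌─╴ │ └─╴ │ │ │
│ │ │   │   │   │↳ → ↑│ │ │
│ └─┤ ┌─┘ ┌─┤ ╶─┴─┐ ┌─┘ │ │
│   │ │   │ │     │ │   │ │
│ ╷ ╵ ╵ ┌─┘ └───╴ └─┘ ┌─┘ │
│ │     │             │   │
└─┴─────┴─────────────┴───┘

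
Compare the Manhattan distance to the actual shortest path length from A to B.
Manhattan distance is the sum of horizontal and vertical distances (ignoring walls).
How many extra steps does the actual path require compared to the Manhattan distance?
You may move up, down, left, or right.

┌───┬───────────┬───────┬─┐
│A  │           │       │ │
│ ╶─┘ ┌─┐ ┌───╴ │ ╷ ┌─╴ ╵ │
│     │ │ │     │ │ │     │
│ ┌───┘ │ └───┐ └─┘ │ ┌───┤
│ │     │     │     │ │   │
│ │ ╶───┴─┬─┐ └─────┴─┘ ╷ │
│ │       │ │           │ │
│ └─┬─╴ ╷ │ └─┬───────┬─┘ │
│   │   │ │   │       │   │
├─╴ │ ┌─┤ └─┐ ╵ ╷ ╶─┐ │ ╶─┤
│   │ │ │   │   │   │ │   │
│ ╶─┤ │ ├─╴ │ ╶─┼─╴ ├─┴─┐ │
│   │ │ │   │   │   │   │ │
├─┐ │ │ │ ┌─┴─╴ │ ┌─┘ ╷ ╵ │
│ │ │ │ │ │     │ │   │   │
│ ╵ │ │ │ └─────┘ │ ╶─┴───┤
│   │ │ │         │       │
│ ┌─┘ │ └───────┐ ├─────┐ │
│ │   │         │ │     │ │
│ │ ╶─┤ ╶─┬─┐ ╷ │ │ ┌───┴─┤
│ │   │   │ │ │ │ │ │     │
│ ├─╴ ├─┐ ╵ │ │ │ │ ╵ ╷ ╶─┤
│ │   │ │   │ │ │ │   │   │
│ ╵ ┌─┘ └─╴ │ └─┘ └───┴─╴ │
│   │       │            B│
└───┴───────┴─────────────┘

Manhattan distance: |12 - 0| + |12 - 0| = 24
Actual path length: 50
Extra steps: 50 - 24 = 26

Solution:

┌───┬───────────┬───────┬─┐
│A  │           │       │ │
│ ╶─┘ ┌─┐ ┌───╴ │ ╷ ┌─╴ ╵ │
│↓    │ │ │     │ │ │     │
│ ┌───┘ │ └───┐ └─┘ │ ┌───┤
│↓│     │     │     │ │   │
│ │ ╶───┴─┬─┐ └─────┴─┘ ╷ │
│↓│    ↱ ↓│ │           │ │
│ └─┬─╴ ╷ │ └─┬───────┬─┘ │
│↳ ↓│↱ ↑│↓│   │       │   │
├─╴ │ ┌─┤ └─┐ ╵ ╷ ╶─┐ │ ╶─┤
│↓ ↲│↑│ │↳ ↓│   │   │ │   │
│ ╶─┤ │ ├─╴ │ ╶─┼─╴ ├─┴─┐ │
│↳ ↓│↑│ │↓ ↲│   │   │   │ │
├─┐ │ │ │ ┌─┴─╴ │ ┌─┘ ╷ ╵ │
│ │↓│↑│ │↓│     │ │   │   │
│ ╵ │ │ │ └─────┘ │ ╶─┴───┤
│↓ ↲│↑│ │↳ → → → ↓│       │
│ ┌─┘ │ └───────┐ ├─────┐ │
│↓│↱ ↑│         │↓│     │ │
│ │ ╶─┤ ╶─┬─┐ ╷ │ │ ┌───┴─┤
│↓│↑ ↰│   │ │ │ │↓│ │     │
│ ├─╴ ├─┐ ╵ │ │ │ │ ╵ ╷ ╶─┤
│↓│↱ ↑│ │   │ │ │↓│   │   │
│ ╵ ┌─┘ └─╴ │ └─┘ └───┴─╴ │
│↳ ↑│       │    ↳ → → → B│
└───┴───────┴─────────────┘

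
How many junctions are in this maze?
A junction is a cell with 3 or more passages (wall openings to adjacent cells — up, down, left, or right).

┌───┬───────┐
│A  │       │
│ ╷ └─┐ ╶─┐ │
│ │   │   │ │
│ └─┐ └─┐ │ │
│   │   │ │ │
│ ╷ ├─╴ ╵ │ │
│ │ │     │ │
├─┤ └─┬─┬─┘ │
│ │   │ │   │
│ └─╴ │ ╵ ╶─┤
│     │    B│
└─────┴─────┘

Checking each cell for number of passages:

Junctions found (3+ passages):
  (0, 3): 3 passages
  (2, 0): 3 passages
  (3, 3): 3 passages
  (5, 4): 3 passages
Total junctions: 4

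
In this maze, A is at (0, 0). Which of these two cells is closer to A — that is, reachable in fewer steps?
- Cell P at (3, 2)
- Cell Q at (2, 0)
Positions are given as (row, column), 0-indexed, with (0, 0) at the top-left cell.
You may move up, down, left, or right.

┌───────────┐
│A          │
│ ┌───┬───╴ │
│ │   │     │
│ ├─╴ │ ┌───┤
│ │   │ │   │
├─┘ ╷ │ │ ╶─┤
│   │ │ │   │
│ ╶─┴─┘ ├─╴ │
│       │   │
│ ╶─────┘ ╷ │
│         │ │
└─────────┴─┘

Shortest path A → P at (3, 2): 19 steps
Shortest path A → Q at (2, 0): 2 steps

Q is closer (2 steps vs 19 steps).

Path to P:

┌───────────┐
│A → → → → ↓│
│ ┌───┬───╴ │
│ │   │↓ ← ↲│
│ ├─╴ │ ┌───┤
│ │↱ ↓│↓│   │
├─┘ ╷ │ │ ╶─┤
│↱ ↑│P│↓│   │
│ ╶─┴─┘ ├─╴ │
│↑ ← ← ↲│   │
│ ╶─────┘ ╷ │
│         │ │
└─────────┴─┘

Path to Q:

┌───────────┐
│A          │
│ ┌───┬───╴ │
│↓│   │     │
│ ├─╴ │ ┌───┤
│Q│   │ │   │
├─┘ ╷ │ │ ╶─┤
│   │ │ │   │
│ ╶─┴─┘ ├─╴ │
│       │   │
│ ╶─────┘ ╷ │
│         │ │
└─────────┴─┘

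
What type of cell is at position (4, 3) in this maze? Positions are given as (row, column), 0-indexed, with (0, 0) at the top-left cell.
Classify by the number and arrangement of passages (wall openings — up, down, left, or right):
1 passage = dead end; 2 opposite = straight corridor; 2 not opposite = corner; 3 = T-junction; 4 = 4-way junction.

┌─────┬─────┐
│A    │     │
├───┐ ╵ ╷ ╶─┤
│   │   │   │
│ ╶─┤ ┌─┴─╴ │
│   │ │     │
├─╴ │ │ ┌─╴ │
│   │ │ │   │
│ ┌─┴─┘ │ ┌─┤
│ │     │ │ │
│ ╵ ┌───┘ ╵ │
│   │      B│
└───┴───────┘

Checking cell at (4, 3):
Number of passages: 2
Cell type: corner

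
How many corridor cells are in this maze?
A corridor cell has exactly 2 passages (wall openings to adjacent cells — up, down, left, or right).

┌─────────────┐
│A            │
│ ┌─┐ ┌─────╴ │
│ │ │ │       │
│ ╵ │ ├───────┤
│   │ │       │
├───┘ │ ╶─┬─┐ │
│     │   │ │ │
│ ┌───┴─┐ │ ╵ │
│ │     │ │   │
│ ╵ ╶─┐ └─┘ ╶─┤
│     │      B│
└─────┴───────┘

Counting cells with exactly 2 passages:
Total corridor cells: 32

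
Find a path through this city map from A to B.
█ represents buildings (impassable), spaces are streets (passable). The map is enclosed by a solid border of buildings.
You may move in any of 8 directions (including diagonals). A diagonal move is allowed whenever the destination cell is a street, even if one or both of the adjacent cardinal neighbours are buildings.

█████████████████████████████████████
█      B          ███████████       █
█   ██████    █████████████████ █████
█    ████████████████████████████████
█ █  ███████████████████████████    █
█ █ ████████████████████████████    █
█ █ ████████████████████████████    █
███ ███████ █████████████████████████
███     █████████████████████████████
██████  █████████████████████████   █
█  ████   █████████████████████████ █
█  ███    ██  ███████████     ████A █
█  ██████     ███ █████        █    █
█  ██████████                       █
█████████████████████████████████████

Finding the shortest path from A to B:
Movement: 8-directional
Path length: 40 steps
Directions: down-left → left → down-left → left → left → left → left → left → left → left → left → left → left → left → left → left → left → left → left → left → left → up-left → left → left → left → up-left → up-left → up-left → up-left → left → up-left → up → up → up → up → up → up-right → right → right → right

Solution:

█████████████████████████████████████
█   →→→B          ███████████       █
█  ↗██████    █████████████████ █████
█  ↑ ████████████████████████████████
█ █↑ ███████████████████████████    █
█ █↑████████████████████████████    █
█ █↑████████████████████████████    █
███↑███████ █████████████████████████
███ ↖←  █████████████████████████████
██████↖ █████████████████████████   █
█  ████↖  █████████████████████████ █
█  ███  ↖ ██  ███████████     ████A █
█  ██████↖←←← ███ █████        █↙←  █
█  ██████████↖←←←←←←←←←←←←←←←←←←    █
█████████████████████████████████████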